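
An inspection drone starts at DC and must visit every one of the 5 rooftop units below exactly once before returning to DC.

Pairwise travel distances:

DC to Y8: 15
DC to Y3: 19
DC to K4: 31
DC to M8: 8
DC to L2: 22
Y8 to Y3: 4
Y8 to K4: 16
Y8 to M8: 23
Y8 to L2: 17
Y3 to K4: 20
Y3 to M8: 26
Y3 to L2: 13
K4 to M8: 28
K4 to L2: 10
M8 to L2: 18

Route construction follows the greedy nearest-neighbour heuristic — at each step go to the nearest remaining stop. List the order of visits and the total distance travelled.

At DC the remaining stops are M8 8, Y8 15, Y3 19, L2 22, K4 31; go to M8.
At M8 the remaining stops are L2 18, Y8 23, Y3 26, K4 28; go to L2.
At L2 the remaining stops are K4 10, Y3 13, Y8 17; go to K4.
At K4 the remaining stops are Y8 16, Y3 20; go to Y8.
At Y8 the remaining stops are Y3 4; go to Y3.
Return Y3→DC: 19.
Total = 8 + 18 + 10 + 16 + 4 + 19 = 75.

Total distance 75 via the nearest-neighbour route DC → M8 → L2 → K4 → Y8 → Y3 → DC.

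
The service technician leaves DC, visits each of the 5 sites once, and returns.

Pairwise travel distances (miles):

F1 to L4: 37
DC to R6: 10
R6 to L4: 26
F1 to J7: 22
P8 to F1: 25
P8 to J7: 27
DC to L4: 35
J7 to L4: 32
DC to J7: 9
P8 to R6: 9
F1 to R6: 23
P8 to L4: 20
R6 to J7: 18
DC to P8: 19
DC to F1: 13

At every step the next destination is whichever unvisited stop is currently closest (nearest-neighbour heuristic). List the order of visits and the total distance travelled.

At DC the remaining stops are J7 9, R6 10, F1 13, P8 19, L4 35; go to J7.
At J7 the remaining stops are R6 18, F1 22, P8 27, L4 32; go to R6.
At R6 the remaining stops are P8 9, F1 23, L4 26; go to P8.
At P8 the remaining stops are L4 20, F1 25; go to L4.
At L4 the remaining stops are F1 37; go to F1.
Return F1→DC: 13.
Total = 9 + 18 + 9 + 20 + 37 + 13 = 106.

106 miles along DC → J7 → R6 → P8 → L4 → F1 → DC.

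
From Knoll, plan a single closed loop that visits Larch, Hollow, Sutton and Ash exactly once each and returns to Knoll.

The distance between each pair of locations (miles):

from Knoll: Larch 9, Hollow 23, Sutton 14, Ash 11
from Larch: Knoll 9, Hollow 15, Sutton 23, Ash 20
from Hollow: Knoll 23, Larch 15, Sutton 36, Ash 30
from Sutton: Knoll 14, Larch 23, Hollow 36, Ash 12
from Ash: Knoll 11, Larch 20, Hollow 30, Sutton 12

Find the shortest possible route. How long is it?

Minimum total distance: 80 miles.

With 4 stops there are 4!/2 = 12 distinct round trips (a route and its reverse cost the same).
Knoll → Larch → Hollow → Sutton → Ash → Knoll: 9+15+36+12+11 = 83
Knoll → Larch → Hollow → Ash → Sutton → Knoll: 9+15+30+12+14 = 80
Knoll → Larch → Sutton → Hollow → Ash → Knoll: 9+23+36+30+11 = 109
Knoll → Larch → Sutton → Ash → Hollow → Knoll: 9+23+12+30+23 = 97
Knoll → Larch → Ash → Hollow → Sutton → Knoll: 9+20+30+36+14 = 109
Knoll → Larch → Ash → Sutton → Hollow → Knoll: 9+20+12+36+23 = 100
Knoll → Hollow → Larch → Sutton → Ash → Knoll: 23+15+23+12+11 = 84
Knoll → Hollow → Larch → Ash → Sutton → Knoll: 23+15+20+12+14 = 84
Knoll → Hollow → Sutton → Larch → Ash → Knoll: 23+36+23+20+11 = 113
Knoll → Hollow → Ash → Larch → Sutton → Knoll: 23+30+20+23+14 = 110
Knoll → Sutton → Larch → Hollow → Ash → Knoll: 14+23+15+30+11 = 93
Knoll → Sutton → Hollow → Larch → Ash → Knoll: 14+36+15+20+11 = 96
The minimum is 80.
One optimal route: Knoll → Larch → Hollow → Ash → Sutton → Knoll (or its reverse).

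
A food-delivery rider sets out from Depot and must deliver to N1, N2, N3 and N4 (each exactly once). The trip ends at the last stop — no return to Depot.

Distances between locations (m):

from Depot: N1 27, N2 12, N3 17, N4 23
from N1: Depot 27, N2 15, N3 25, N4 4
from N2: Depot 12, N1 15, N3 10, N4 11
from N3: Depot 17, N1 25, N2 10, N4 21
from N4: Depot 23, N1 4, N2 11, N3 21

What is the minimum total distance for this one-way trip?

Shortest open route: 42 m.

There are 4! = 24 possible orderings.
Depot→N1→N2→N3→N4: 27+15+10+21 = 73
Depot→N1→N2→N4→N3: 27+15+11+21 = 74
Depot→N1→N3→N2→N4: 27+25+10+11 = 73
Depot→N1→N3→N4→N2: 27+25+21+11 = 84
Depot→N1→N4→N2→N3: 27+4+11+10 = 52
Depot→N1→N4→N3→N2: 27+4+21+10 = 62
Depot→N2→N1→N3→N4: 12+15+25+21 = 73
Depot→N2→N1→N4→N3: 12+15+4+21 = 52
Depot→N2→N3→N1→N4: 12+10+25+4 = 51
Depot→N2→N3→N4→N1: 12+10+21+4 = 47
Depot→N2→N4→N1→N3: 12+11+4+25 = 52
Depot→N2→N4→N3→N1: 12+11+21+25 = 69
Depot→N3→N1→N2→N4: 17+25+15+11 = 68
Depot→N3→N1→N4→N2: 17+25+4+11 = 57
… (10 more)
Depot→N3→N2→N4→N1: 17+10+11+4 = 42  ← best
The minimum is 42.
One shortest path: Depot → N3 → N2 → N4 → N1.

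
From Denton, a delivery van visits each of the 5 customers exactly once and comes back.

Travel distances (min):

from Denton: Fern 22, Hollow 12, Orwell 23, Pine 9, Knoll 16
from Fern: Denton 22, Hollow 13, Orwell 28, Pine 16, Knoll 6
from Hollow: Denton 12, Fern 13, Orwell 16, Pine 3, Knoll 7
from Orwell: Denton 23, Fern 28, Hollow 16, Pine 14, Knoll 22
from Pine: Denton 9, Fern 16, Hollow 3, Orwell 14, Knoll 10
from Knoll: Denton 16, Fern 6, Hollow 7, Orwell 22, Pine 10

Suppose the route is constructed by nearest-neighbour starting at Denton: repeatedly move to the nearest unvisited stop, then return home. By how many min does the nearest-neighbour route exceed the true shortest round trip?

Excess over optimum: 2 min.

From Denton: Pine=9, Hollow=12, Knoll=16, Fern=22, Orwell=23 → choose Pine (9).
From Pine: Hollow=3, Knoll=10, Orwell=14, Fern=16 → choose Hollow (3).
From Hollow: Knoll=7, Fern=13, Orwell=16 → choose Knoll (7).
From Knoll: Fern=6, Orwell=22 → choose Fern (6).
From Fern: Orwell=28 → choose Orwell (28).
NN route Denton → Pine → Hollow → Knoll → Fern → Orwell → Denton costs 76.
Optimal: Denton → Fern → Knoll → Hollow → Orwell → Pine → Denton costs 74 (by enumerating all 60 distinct tours).
Excess = 76 − 74 = 2.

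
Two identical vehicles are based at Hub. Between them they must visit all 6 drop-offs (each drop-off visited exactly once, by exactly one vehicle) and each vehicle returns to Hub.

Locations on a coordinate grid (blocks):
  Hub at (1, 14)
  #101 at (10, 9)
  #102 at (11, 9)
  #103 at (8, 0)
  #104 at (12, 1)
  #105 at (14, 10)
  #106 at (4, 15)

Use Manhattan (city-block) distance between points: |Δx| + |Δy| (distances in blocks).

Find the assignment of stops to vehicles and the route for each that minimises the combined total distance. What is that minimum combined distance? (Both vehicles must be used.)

64 blocks — the smallest possible combined total.

There are 2^5 − 1 = 31 ways to divide the 6 stops into two non-empty groups. For each, the best each vehicle can do is its own shortest tour through its group:
  {#101} + {#102, #103, #104, #105, #106}: 28 + 58 = 86
  {#102} + {#101, #103, #104, #105, #106}: 30 + 58 = 88
  {#101, #102} + {#103, #104, #105, #106}: 30 + 56 = 86
  {#103} + {#101, #102, #104, #105, #106}: 42 + 54 = 96
  {#101, #103} + {#102, #104, #105, #106}: 46 + 54 = 100
  {#102, #103} + {#101, #104, #105, #106}: 48 + 54 = 102
  … (31 splits in total)
  {#101, #102, #103, #104, #105} + {#106}: 56 + 8 = 64  ← best
Best: vehicle 1 Hub → #101 → #102 → #105 → #104 → #103 → Hub = 56; vehicle 2 Hub → #106 → Hub = 8; combined 64.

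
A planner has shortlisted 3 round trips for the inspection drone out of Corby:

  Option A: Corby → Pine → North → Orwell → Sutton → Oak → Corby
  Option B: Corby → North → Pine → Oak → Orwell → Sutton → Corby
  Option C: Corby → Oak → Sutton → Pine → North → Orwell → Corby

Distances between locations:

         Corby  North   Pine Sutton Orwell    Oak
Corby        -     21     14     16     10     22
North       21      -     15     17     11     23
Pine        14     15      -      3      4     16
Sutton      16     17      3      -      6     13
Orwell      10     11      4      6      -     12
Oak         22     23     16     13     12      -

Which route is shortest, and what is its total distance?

Option A: 14 + 15 + 11 + 6 + 13 + 22 = 81
Option B: 21 + 15 + 16 + 12 + 6 + 16 = 86
Option C: 22 + 13 + 3 + 15 + 11 + 10 = 74

Shortest is Option C, total 74.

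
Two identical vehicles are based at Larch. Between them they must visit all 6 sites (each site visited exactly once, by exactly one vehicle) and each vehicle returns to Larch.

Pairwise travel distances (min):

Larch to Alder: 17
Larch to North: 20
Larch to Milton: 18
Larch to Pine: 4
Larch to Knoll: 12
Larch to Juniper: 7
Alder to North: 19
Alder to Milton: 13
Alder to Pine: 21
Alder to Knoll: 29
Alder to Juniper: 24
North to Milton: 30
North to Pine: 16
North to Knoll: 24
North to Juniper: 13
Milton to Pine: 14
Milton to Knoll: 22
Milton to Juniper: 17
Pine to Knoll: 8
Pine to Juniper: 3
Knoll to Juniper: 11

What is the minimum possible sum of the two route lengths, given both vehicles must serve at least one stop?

Check every non-empty split of the stops between the two vehicles; for each half take its own optimal tour:
  {Alder} + {North, Milton, Pine, Knoll, Juniper}: 34 + 84 = 118
  {North} + {Alder, Milton, Pine, Knoll, Juniper}: 40 + 70 = 110
  {Alder, North} + {Milton, Pine, Knoll, Juniper}: 56 + 58 = 114
  {Milton} + {Alder, North, Pine, Knoll, Juniper}: 36 + 72 = 108
  {Alder, Milton} + {North, Pine, Knoll, Juniper}: 48 + 56 = 104
  {North, Milton} + {Alder, Pine, Knoll, Juniper}: 68 + 64 = 132
  … (31 splits in total)
  {Pine} + {Alder, North, Milton, Knoll, Juniper}: 8 + 86 = 94  ← best
Best: vehicle 1 Larch → Pine → Larch = 8; vehicle 2 Larch → Milton → Alder → North → Juniper → Knoll → Larch = 86; combined 94.

94 min — the smallest possible combined total.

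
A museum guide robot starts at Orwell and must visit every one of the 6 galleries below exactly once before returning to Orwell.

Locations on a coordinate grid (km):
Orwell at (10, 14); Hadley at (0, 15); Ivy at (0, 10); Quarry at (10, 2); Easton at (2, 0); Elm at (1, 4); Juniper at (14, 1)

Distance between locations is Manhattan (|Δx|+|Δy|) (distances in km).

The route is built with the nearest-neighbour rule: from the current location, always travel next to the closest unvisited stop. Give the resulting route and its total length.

60 km along Orwell → Hadley → Ivy → Elm → Easton → Quarry → Juniper → Orwell.

Orwell → [Hadley:11 / Quarry:12 / Ivy:14 / Juniper:17 / Elm:19 / Easton:22] → Hadley (11)
Hadley → [Ivy:5 / Elm:12 / Easton:17 / Quarry:23 / Juniper:28] → Ivy (5)
Ivy → [Elm:7 / Easton:12 / Quarry:18 / Juniper:23] → Elm (7)
Elm → [Easton:5 / Quarry:11 / Juniper:16] → Easton (5)
Easton → [Quarry:10 / Juniper:13] → Quarry (10)
Quarry → [Juniper:5] → Juniper (5)
Return Juniper→Orwell: 17.
Total = 11 + 5 + 7 + 5 + 10 + 5 + 17 = 60.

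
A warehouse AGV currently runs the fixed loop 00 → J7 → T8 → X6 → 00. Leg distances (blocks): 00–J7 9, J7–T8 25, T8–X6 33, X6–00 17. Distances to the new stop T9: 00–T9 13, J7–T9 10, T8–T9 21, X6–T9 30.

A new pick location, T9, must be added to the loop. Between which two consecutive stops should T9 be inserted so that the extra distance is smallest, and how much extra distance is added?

Insertion cost between consecutive stops i–j is d(i,T9) + d(T9,j) − d(i,j):
  between 00 and J7: 13 + 10 − 9 = 14
  between J7 and T8: 10 + 21 − 25 = 6
  between T8 and X6: 21 + 30 − 33 = 18
  between X6 and 00: 30 + 13 − 17 = 26
Cheapest insertion is between J7 and T8, adding 6.
New total = 84 + 6 = 90.

+6 blocks — insert T9 between J7 and T8.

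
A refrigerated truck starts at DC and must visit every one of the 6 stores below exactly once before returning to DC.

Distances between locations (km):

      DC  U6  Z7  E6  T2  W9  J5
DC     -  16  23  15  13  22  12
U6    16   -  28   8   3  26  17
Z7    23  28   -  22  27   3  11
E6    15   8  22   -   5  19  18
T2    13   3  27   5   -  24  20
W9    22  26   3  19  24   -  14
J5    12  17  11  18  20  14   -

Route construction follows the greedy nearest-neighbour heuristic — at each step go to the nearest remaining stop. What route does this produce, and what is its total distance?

Total distance 69 km via the nearest-neighbour route DC → J5 → Z7 → W9 → E6 → T2 → U6 → DC.

DC → [J5:12 / T2:13 / E6:15 / U6:16 / W9:22 / Z7:23] → J5 (12)
J5 → [Z7:11 / W9:14 / U6:17 / E6:18 / T2:20] → Z7 (11)
Z7 → [W9:3 / E6:22 / T2:27 / U6:28] → W9 (3)
W9 → [E6:19 / T2:24 / U6:26] → E6 (19)
E6 → [T2:5 / U6:8] → T2 (5)
T2 → [U6:3] → U6 (3)
Return U6→DC: 16.
Total = 12 + 11 + 3 + 19 + 5 + 3 + 16 = 69.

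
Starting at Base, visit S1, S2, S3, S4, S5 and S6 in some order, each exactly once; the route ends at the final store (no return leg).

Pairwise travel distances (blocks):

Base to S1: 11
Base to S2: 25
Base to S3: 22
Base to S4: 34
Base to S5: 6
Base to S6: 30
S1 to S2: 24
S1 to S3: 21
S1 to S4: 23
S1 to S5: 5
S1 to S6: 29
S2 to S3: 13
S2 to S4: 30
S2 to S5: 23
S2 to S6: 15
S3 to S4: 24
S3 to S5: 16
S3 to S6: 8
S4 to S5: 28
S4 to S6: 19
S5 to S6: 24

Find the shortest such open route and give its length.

Minimum one-way distance = 74 blocks.

There are 6! = 720 possible orderings.
Base→S1→S2→S3→S4→S5→S6: 11+24+13+24+28+24 = 124
Base→S1→S2→S3→S4→S6→S5: 11+24+13+24+19+24 = 115
Base→S1→S2→S3→S5→S4→S6: 11+24+13+16+28+19 = 111
Base→S1→S2→S3→S5→S6→S4: 11+24+13+16+24+19 = 107
Base→S1→S2→S3→S6→S4→S5: 11+24+13+8+19+28 = 103
Base→S1→S2→S3→S6→S5→S4: 11+24+13+8+24+28 = 108
Base→S1→S2→S4→S3→S5→S6: 11+24+30+24+16+24 = 129
Base→S1→S2→S4→S3→S6→S5: 11+24+30+24+8+24 = 121
… (712 more)
Base→S5→S1→S4→S6→S3→S2: 6+5+23+19+8+13 = 74  ← best
The minimum is 74.
One shortest path: Base → S5 → S1 → S4 → S6 → S3 → S2.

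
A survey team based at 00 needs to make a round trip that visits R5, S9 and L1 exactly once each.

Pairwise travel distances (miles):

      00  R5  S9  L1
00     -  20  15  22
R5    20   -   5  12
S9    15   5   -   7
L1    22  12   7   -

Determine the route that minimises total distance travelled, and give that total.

There are 3 distinct closed tours to check (reversals are equivalent).
00-R5-S9-L1-00: 20+5+7+22 = 54
00-R5-L1-S9-00: 20+12+7+15 = 54
00-S9-R5-L1-00: 15+5+12+22 = 54
The minimum is 54.
One optimal route: 00 → R5 → S9 → L1 → 00 (or its reverse).

Minimum total distance: 54 miles.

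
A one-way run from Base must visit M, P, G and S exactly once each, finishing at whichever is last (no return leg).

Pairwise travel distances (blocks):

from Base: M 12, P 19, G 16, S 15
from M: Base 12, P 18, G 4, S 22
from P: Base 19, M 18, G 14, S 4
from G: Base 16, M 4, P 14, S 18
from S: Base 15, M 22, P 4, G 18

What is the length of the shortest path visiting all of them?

There are 4! = 24 possible orderings.
Base→M→P→G→S: 12+18+14+18 = 62
Base→M→P→S→G: 12+18+4+18 = 52
Base→M→G→P→S: 12+4+14+4 = 34
Base→M→G→S→P: 12+4+18+4 = 38
Base→M→S→P→G: 12+22+4+14 = 52
Base→M→S→G→P: 12+22+18+14 = 66
Base→P→M→G→S: 19+18+4+18 = 59
Base→P→M→S→G: 19+18+22+18 = 77
Base→P→G→M→S: 19+14+4+22 = 59
Base→P→G→S→M: 19+14+18+22 = 73
Base→P→S→M→G: 19+4+22+4 = 49
Base→P→S→G→M: 19+4+18+4 = 45
Base→G→M→P→S: 16+4+18+4 = 42
Base→G→M→S→P: 16+4+22+4 = 46
… (10 more)
The minimum is 34.
One shortest path: Base → M → G → P → S.

Minimum one-way distance = 34 blocks.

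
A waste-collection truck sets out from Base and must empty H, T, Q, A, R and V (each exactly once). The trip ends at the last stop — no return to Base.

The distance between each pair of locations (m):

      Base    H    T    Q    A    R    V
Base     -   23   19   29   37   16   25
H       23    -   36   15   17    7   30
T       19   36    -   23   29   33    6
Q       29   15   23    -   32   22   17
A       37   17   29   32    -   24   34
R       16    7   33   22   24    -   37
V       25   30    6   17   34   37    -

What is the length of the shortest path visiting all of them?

Shortest open route: 88 m.

There are 6! = 720 possible orderings.
Base - H - T - Q - A - R - V: 23+36+23+32+24+37 = 175
Base - H - T - Q - A - V - R: 23+36+23+32+34+37 = 185
Base - H - T - Q - R - A - V: 23+36+23+22+24+34 = 162
Base - H - T - Q - R - V - A: 23+36+23+22+37+34 = 175
Base - H - T - Q - V - A - R: 23+36+23+17+34+24 = 157
Base - H - T - Q - V - R - A: 23+36+23+17+37+24 = 160
Base - H - T - A - Q - R - V: 23+36+29+32+22+37 = 179
Base - H - T - A - Q - V - R: 23+36+29+32+17+37 = 174
… (712 more)
Base - T - V - Q - H - R - A: 19+6+17+15+7+24 = 88  ← best
The minimum is 88.
One shortest path: Base → T → V → Q → H → R → A.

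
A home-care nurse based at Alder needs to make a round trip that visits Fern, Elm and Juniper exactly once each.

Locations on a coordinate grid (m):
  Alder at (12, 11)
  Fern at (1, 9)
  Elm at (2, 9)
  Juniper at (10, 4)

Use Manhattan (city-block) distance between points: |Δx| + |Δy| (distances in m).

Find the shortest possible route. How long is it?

Shortest round trip = 36 m.

Alder-Fern-Elm-Juniper-Alder: 13+1+13+9 = 36
Alder-Fern-Juniper-Elm-Alder: 13+14+13+12 = 52
Alder-Elm-Fern-Juniper-Alder: 12+1+14+9 = 36
The minimum is 36.
One optimal route: Alder → Fern → Elm → Juniper → Alder (or its reverse).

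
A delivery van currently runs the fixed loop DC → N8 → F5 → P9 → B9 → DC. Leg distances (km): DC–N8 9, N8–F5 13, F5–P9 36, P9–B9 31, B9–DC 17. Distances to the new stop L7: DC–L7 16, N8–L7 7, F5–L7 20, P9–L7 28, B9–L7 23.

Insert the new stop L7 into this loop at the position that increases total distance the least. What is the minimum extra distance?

+12 km — insert L7 between F5 and P9.

Insertion cost between consecutive stops i–j is d(i,L7) + d(L7,j) − d(i,j):
  between DC and N8: 16 + 7 − 9 = 14
  between N8 and F5: 7 + 20 − 13 = 14
  between F5 and P9: 20 + 28 − 36 = 12
  between P9 and B9: 28 + 23 − 31 = 20
  between B9 and DC: 23 + 16 − 17 = 22
Cheapest insertion is between F5 and P9, adding 12.
New total = 106 + 12 = 118.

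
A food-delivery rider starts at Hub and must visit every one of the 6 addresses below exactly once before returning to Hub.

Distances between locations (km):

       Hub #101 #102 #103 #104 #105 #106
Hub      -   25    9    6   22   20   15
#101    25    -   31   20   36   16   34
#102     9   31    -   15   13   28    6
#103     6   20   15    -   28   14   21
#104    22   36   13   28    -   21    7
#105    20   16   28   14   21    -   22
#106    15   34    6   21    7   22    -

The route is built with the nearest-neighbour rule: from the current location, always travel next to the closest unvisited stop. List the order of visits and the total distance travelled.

From Hub: distances to unvisited — #103=6, #102=9, #106=15, #105=20, #104=22, #101=25. Nearest is #103 (6).
From #103: distances to unvisited — #105=14, #102=15, #101=20, #106=21, #104=28. Nearest is #105 (14).
From #105: distances to unvisited — #101=16, #104=21, #106=22, #102=28. Nearest is #101 (16).
From #101: distances to unvisited — #102=31, #106=34, #104=36. Nearest is #102 (31).
From #102: distances to unvisited — #106=6, #104=13. Nearest is #106 (6).
From #106: distances to unvisited — #104=7. Nearest is #104 (7).
Return #104→Hub: 22.
Total = 6 + 14 + 16 + 31 + 6 + 7 + 22 = 102.

102 km along Hub → #103 → #105 → #101 → #102 → #106 → #104 → Hub.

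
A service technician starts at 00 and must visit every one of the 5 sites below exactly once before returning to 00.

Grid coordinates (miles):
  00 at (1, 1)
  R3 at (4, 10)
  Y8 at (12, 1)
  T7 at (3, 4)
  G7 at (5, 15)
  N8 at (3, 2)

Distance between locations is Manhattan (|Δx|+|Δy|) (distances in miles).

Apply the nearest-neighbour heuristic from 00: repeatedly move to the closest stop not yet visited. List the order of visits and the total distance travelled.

50 miles along 00 → N8 → T7 → R3 → G7 → Y8 → 00.

At 00 the remaining stops are N8 3, T7 5, Y8 11, R3 12, G7 18; go to N8.
At N8 the remaining stops are T7 2, R3 9, Y8 10, G7 15; go to T7.
At T7 the remaining stops are R3 7, Y8 12, G7 13; go to R3.
At R3 the remaining stops are G7 6, Y8 17; go to G7.
At G7 the remaining stops are Y8 21; go to Y8.
Return Y8→00: 11.
Total = 3 + 2 + 7 + 6 + 21 + 11 = 50.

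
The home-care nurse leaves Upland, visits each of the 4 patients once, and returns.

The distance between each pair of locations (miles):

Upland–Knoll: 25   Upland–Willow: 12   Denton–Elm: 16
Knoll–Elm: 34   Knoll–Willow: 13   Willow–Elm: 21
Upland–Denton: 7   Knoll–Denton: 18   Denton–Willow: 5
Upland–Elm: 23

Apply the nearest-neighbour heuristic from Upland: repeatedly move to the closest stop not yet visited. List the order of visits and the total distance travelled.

At Upland the remaining stops are Denton 7, Willow 12, Elm 23, Knoll 25; go to Denton.
At Denton the remaining stops are Willow 5, Elm 16, Knoll 18; go to Willow.
At Willow the remaining stops are Knoll 13, Elm 21; go to Knoll.
At Knoll the remaining stops are Elm 34; go to Elm.
Return Elm→Upland: 23.
Total = 7 + 5 + 13 + 34 + 23 = 82.

82 miles along Upland → Denton → Willow → Knoll → Elm → Upland.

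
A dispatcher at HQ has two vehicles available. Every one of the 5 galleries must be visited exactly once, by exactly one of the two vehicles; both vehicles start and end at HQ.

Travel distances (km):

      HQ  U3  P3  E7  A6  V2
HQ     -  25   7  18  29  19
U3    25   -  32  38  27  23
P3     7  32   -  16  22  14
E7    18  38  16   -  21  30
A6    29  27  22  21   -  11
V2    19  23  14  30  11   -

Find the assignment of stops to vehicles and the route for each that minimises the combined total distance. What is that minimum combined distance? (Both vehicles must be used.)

Try each way of splitting the stops between the two vehicles (each non-empty) and, for each split, find the best tour for each vehicle:
  {U3} + {P3, E7, A6, V2}: 50 + 71 = 121
  {P3} + {U3, E7, A6, V2}: 14 + 98 = 112
  {U3, P3} + {E7, A6, V2}: 64 + 69 = 133
  {E7} + {U3, P3, A6, V2}: 36 + 84 = 120
  {U3, E7} + {P3, A6, V2}: 81 + 59 = 140
  {P3, E7} + {U3, A6, V2}: 41 + 82 = 123
  … (15 splits in total)
Best: vehicle 1 HQ → P3 → HQ = 14; vehicle 2 HQ → U3 → V2 → A6 → E7 → HQ = 98; combined 112.

112 km — the smallest possible combined total.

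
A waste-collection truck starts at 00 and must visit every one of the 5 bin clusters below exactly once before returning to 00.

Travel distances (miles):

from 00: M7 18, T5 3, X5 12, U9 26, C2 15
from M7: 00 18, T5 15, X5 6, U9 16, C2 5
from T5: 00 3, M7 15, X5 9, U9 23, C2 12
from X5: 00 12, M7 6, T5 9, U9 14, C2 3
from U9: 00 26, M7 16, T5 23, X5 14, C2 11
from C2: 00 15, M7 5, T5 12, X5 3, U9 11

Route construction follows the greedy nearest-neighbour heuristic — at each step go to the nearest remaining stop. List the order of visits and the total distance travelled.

62 miles along 00 → T5 → X5 → C2 → M7 → U9 → 00.

From 00: distances to unvisited — T5=3, X5=12, C2=15, M7=18, U9=26. Nearest is T5 (3).
From T5: distances to unvisited — X5=9, C2=12, M7=15, U9=23. Nearest is X5 (9).
From X5: distances to unvisited — C2=3, M7=6, U9=14. Nearest is C2 (3).
From C2: distances to unvisited — M7=5, U9=11. Nearest is M7 (5).
From M7: distances to unvisited — U9=16. Nearest is U9 (16).
Return U9→00: 26.
Total = 3 + 9 + 3 + 5 + 16 + 26 = 62.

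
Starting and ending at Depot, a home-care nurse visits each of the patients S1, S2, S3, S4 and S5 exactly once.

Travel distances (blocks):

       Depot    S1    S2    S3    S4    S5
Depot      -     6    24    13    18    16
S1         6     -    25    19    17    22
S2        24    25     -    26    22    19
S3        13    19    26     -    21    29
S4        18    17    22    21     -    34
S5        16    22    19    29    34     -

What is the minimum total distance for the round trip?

103 blocks — the shortest possible round trip.

Depot → S1 → S2 → S3 → S4 → S5 → Depot: 6+25+26+21+34+16 = 128
Depot → S1 → S2 → S3 → S5 → S4 → Depot: 6+25+26+29+34+18 = 138
Depot → S1 → S2 → S4 → S3 → S5 → Depot: 6+25+22+21+29+16 = 119
Depot → S1 → S2 → S4 → S5 → S3 → Depot: 6+25+22+34+29+13 = 129
Depot → S1 → S2 → S5 → S3 → S4 → Depot: 6+25+19+29+21+18 = 118
Depot → S1 → S2 → S5 → S4 → S3 → Depot: 6+25+19+34+21+13 = 118
Depot → S1 → S3 → S2 → S4 → S5 → Depot: 6+19+26+22+34+16 = 123
Depot → S1 → S3 → S2 → S5 → S4 → Depot: 6+19+26+19+34+18 = 122
Depot → S1 → S3 → S4 → S2 → S5 → Depot: 6+19+21+22+19+16 = 103
Depot → S1 → S3 → S4 → S5 → S2 → Depot: 6+19+21+34+19+24 = 123
Depot → S1 → S3 → S5 → S2 → S4 → Depot: 6+19+29+19+22+18 = 113
Depot → S1 → S3 → S5 → S4 → S2 → Depot: 6+19+29+34+22+24 = 134
Depot → S1 → S4 → S2 → S3 → S5 → Depot: 6+17+22+26+29+16 = 116
Depot → S1 → S4 → S2 → S5 → S3 → Depot: 6+17+22+19+29+13 = 106
… (46 more)
The minimum is 103.
One optimal route: Depot → S1 → S3 → S4 → S2 → S5 → Depot (or its reverse).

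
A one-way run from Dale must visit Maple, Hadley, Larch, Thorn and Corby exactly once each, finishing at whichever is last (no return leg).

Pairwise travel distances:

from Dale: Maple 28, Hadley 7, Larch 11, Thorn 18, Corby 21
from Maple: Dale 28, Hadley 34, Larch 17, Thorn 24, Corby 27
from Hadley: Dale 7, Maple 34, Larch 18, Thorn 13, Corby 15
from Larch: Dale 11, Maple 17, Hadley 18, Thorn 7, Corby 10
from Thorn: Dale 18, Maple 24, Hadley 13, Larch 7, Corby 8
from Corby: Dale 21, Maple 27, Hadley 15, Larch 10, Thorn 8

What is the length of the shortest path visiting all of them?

There are 5! = 120 possible orderings.
Dale → Maple → Hadley → Larch → Thorn → Corby: 28+34+18+7+8 = 95
Dale → Maple → Hadley → Larch → Corby → Thorn: 28+34+18+10+8 = 98
Dale → Maple → Hadley → Thorn → Larch → Corby: 28+34+13+7+10 = 92
Dale → Maple → Hadley → Thorn → Corby → Larch: 28+34+13+8+10 = 93
Dale → Maple → Hadley → Corby → Larch → Thorn: 28+34+15+10+7 = 94
Dale → Maple → Hadley → Corby → Thorn → Larch: 28+34+15+8+7 = 92
Dale → Maple → Larch → Hadley → Thorn → Corby: 28+17+18+13+8 = 84
Dale → Maple → Larch → Hadley → Corby → Thorn: 28+17+18+15+8 = 86
Dale → Maple → Larch → Thorn → Hadley → Corby: 28+17+7+13+15 = 80
Dale → Maple → Larch → Thorn → Corby → Hadley: 28+17+7+8+15 = 75
Dale → Maple → Larch → Corby → Hadley → Thorn: 28+17+10+15+13 = 83
Dale → Maple → Larch → Corby → Thorn → Hadley: 28+17+10+8+13 = 76
Dale → Maple → Thorn → Hadley → Larch → Corby: 28+24+13+18+10 = 93
Dale → Maple → Thorn → Hadley → Corby → Larch: 28+24+13+15+10 = 90
… (106 more)
Dale → Hadley → Corby → Thorn → Larch → Maple: 7+15+8+7+17 = 54  ← best
The minimum is 54.
One shortest path: Dale → Hadley → Corby → Thorn → Larch → Maple.

Shortest open route: 54.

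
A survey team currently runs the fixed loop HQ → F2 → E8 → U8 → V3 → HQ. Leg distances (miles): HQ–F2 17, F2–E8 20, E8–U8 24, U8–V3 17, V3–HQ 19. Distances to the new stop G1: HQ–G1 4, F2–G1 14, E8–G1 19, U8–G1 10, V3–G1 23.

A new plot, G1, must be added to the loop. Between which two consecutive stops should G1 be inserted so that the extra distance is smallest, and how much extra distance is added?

Minimum extra distance: 1 miles, inserting G1 between HQ and F2.

Insertion cost between consecutive stops i–j is d(i,G1) + d(G1,j) − d(i,j):
  between HQ and F2: 4 + 14 − 17 = 1
  between F2 and E8: 14 + 19 − 20 = 13
  between E8 and U8: 19 + 10 − 24 = 5
  between U8 and V3: 10 + 23 − 17 = 16
  between V3 and HQ: 23 + 4 − 19 = 8
Cheapest insertion is between HQ and F2, adding 1.
New total = 97 + 1 = 98.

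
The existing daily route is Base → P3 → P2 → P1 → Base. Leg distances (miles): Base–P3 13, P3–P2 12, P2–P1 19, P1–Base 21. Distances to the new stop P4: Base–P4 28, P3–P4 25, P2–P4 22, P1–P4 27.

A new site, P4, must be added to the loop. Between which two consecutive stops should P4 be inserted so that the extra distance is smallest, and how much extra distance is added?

Minimum extra distance: 30 miles, inserting P4 between P2 and P1.

Insertion cost between consecutive stops i–j is d(i,P4) + d(P4,j) − d(i,j):
  between Base and P3: 28 + 25 − 13 = 40
  between P3 and P2: 25 + 22 − 12 = 35
  between P2 and P1: 22 + 27 − 19 = 30
  between P1 and Base: 27 + 28 − 21 = 34
Cheapest insertion is between P2 and P1, adding 30.
New total = 65 + 30 = 95.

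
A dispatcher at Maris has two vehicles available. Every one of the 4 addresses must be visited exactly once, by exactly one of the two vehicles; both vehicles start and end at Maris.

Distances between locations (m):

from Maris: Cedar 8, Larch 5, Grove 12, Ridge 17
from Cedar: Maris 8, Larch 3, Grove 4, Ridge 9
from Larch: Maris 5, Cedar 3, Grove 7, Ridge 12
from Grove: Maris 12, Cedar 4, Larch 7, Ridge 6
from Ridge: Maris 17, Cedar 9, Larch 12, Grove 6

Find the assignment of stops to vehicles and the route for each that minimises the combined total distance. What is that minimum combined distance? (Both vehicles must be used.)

Try each way of splitting the stops between the two vehicles (each non-empty) and, for each split, find the best tour for each vehicle:
  {Cedar} + {Larch, Grove, Ridge}: 16 + 35 = 51
  {Larch} + {Cedar, Grove, Ridge}: 10 + 35 = 45
  {Cedar, Larch} + {Grove, Ridge}: 16 + 35 = 51
  {Grove} + {Cedar, Larch, Ridge}: 24 + 34 = 58
  {Cedar, Grove} + {Larch, Ridge}: 24 + 34 = 58
  {Larch, Grove} + {Cedar, Ridge}: 24 + 34 = 58
  … (7 splits in total)
Best: vehicle 1 Maris → Larch → Maris = 10; vehicle 2 Maris → Cedar → Grove → Ridge → Maris = 35; combined 45.

45 m — the smallest possible combined total.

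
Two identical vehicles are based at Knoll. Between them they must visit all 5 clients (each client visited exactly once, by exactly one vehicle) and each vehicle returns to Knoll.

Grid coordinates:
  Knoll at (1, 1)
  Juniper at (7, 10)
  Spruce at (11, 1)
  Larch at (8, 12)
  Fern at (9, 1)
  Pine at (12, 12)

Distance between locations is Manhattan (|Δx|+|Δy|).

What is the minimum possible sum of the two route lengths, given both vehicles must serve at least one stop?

Check every non-empty split of the stops between the two vehicles; for each half take its own optimal tour:
  {Juniper} + {Spruce, Larch, Fern, Pine}: 30 + 44 = 74
  {Spruce} + {Juniper, Larch, Fern, Pine}: 20 + 44 = 64
  {Juniper, Spruce} + {Larch, Fern, Pine}: 38 + 44 = 82
  {Larch} + {Juniper, Spruce, Fern, Pine}: 36 + 44 = 80
  {Juniper, Larch} + {Spruce, Fern, Pine}: 36 + 44 = 80
  {Spruce, Larch} + {Juniper, Fern, Pine}: 42 + 44 = 86
  … (15 splits in total)
  {Fern} + {Juniper, Spruce, Larch, Pine}: 16 + 44 = 60  ← best
Best: vehicle 1 Knoll → Fern → Knoll = 16; vehicle 2 Knoll → Juniper → Larch → Pine → Spruce → Knoll = 44; combined 60.

Minimum combined distance: 60.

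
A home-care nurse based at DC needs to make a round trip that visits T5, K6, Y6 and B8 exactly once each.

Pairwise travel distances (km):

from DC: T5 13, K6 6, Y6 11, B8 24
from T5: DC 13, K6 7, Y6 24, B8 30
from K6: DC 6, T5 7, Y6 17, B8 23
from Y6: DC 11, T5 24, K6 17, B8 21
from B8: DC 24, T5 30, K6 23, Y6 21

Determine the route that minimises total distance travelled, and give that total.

There are 12 distinct closed tours to check (reversals are equivalent).
DC-T5-K6-Y6-B8-DC: 13+7+17+21+24 = 82
DC-T5-K6-B8-Y6-DC: 13+7+23+21+11 = 75
DC-T5-Y6-K6-B8-DC: 13+24+17+23+24 = 101
DC-T5-Y6-B8-K6-DC: 13+24+21+23+6 = 87
DC-T5-B8-K6-Y6-DC: 13+30+23+17+11 = 94
DC-T5-B8-Y6-K6-DC: 13+30+21+17+6 = 87
DC-K6-T5-Y6-B8-DC: 6+7+24+21+24 = 82
DC-K6-T5-B8-Y6-DC: 6+7+30+21+11 = 75
DC-K6-Y6-T5-B8-DC: 6+17+24+30+24 = 101
DC-K6-B8-T5-Y6-DC: 6+23+30+24+11 = 94
DC-Y6-T5-K6-B8-DC: 11+24+7+23+24 = 89
DC-Y6-K6-T5-B8-DC: 11+17+7+30+24 = 89
The minimum is 75.
One optimal route: DC → T5 → K6 → B8 → Y6 → DC (or its reverse).

75 km — the shortest possible round trip.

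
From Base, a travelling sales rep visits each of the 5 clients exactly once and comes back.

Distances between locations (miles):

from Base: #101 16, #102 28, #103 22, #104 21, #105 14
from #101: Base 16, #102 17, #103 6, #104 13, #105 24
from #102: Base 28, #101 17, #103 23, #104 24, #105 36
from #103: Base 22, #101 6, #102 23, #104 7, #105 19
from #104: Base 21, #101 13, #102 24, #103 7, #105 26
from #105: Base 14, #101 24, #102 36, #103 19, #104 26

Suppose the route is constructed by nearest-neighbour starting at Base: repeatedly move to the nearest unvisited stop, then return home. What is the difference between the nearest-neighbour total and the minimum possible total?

Base: #105=14, #101=16, #104=21, #103=22, #102=28 ⇒ #105
#105: #103=19, #101=24, #104=26, #102=36 ⇒ #103
#103: #101=6, #104=7, #102=23 ⇒ #101
#101: #104=13, #102=17 ⇒ #104
#104: #102=24 ⇒ #102
NN route Base → #105 → #103 → #101 → #104 → #102 → Base costs 104.
Optimal: Base → #101 → #102 → #104 → #103 → #105 → Base costs 97 (by enumerating all 60 distinct tours).
Excess = 104 − 97 = 7.

7 miles longer than the optimal tour.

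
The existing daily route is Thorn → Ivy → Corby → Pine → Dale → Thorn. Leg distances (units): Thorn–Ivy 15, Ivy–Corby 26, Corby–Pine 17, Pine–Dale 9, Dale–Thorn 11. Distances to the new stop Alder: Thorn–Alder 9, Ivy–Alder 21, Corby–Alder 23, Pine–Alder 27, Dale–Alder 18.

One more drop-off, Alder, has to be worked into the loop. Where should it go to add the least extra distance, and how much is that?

Insertion cost between consecutive stops i–j is d(i,Alder) + d(Alder,j) − d(i,j):
  between Thorn and Ivy: 9 + 21 − 15 = 15
  between Ivy and Corby: 21 + 23 − 26 = 18
  between Corby and Pine: 23 + 27 − 17 = 33
  between Pine and Dale: 27 + 18 − 9 = 36
  between Dale and Thorn: 18 + 9 − 11 = 16
Cheapest insertion is between Thorn and Ivy, adding 15.
New total = 78 + 15 = 93.

Adding 15 by placing Alder on the Thorn–Ivy leg.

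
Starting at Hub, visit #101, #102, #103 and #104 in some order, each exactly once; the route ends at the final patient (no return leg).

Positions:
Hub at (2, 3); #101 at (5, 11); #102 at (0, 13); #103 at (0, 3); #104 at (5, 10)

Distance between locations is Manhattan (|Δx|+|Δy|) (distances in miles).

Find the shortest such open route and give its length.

20 miles — the minimum one-way total.

There are 4! = 24 possible orderings.
Hub→#101→#102→#103→#104: 11+7+10+12 = 40
Hub→#101→#102→#104→#103: 11+7+8+12 = 38
Hub→#101→#103→#102→#104: 11+13+10+8 = 42
Hub→#101→#103→#104→#102: 11+13+12+8 = 44
Hub→#101→#104→#102→#103: 11+1+8+10 = 30
Hub→#101→#104→#103→#102: 11+1+12+10 = 34
Hub→#102→#101→#103→#104: 12+7+13+12 = 44
Hub→#102→#101→#104→#103: 12+7+1+12 = 32
Hub→#102→#103→#101→#104: 12+10+13+1 = 36
Hub→#102→#103→#104→#101: 12+10+12+1 = 35
Hub→#102→#104→#101→#103: 12+8+1+13 = 34
Hub→#102→#104→#103→#101: 12+8+12+13 = 45
Hub→#103→#101→#102→#104: 2+13+7+8 = 30
Hub→#103→#101→#104→#102: 2+13+1+8 = 24
… (10 more)
Hub→#103→#102→#101→#104: 2+10+7+1 = 20  ← best
The minimum is 20.
One shortest path: Hub → #103 → #102 → #101 → #104.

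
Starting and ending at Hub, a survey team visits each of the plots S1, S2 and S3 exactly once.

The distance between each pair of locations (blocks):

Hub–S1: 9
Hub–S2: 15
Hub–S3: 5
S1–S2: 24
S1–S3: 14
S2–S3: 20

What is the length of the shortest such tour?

With 3 stops there are 3!/2 = 3 distinct round trips (a route and its reverse cost the same).
Hub → S1 → S2 → S3 → Hub: 9+24+20+5 = 58
Hub → S1 → S3 → S2 → Hub: 9+14+20+15 = 58
Hub → S2 → S1 → S3 → Hub: 15+24+14+5 = 58
The minimum is 58.
One optimal route: Hub → S1 → S2 → S3 → Hub (or its reverse).

Minimum total distance: 58 blocks.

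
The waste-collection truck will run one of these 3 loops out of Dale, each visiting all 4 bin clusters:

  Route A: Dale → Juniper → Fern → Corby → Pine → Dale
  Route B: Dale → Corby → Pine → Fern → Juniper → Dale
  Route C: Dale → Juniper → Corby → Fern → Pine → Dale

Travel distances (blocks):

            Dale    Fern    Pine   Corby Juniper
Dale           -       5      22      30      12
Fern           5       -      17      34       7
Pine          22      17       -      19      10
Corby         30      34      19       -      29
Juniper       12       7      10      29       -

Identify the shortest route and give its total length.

Shortest is Route B, total 85 blocks.

Route A: 12 + 7 + 34 + 19 + 22 = 94
Route B: 30 + 19 + 17 + 7 + 12 = 85
Route C: 12 + 29 + 34 + 17 + 22 = 114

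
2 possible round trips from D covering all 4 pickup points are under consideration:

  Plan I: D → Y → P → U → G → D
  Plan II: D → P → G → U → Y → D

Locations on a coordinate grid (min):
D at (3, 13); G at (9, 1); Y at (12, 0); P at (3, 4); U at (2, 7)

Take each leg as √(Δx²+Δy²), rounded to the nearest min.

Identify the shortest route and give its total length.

Plan I: 16 + 10 + 3 + 9 + 13 = 51
Plan II: 9 + 7 + 9 + 12 + 16 = 53

51 min — Plan I is the shortest.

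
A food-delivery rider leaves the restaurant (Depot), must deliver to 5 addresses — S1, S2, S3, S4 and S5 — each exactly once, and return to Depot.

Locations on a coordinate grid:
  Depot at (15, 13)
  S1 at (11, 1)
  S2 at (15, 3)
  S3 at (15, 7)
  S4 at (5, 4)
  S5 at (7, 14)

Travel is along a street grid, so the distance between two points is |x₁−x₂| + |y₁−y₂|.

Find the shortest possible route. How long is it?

Shortest round trip = 46.

Depot → S1 → S2 → S3 → S4 → S5 → Depot: 16+6+4+13+12+9 = 60
Depot → S1 → S2 → S3 → S5 → S4 → Depot: 16+6+4+15+12+19 = 72
Depot → S1 → S2 → S4 → S3 → S5 → Depot: 16+6+11+13+15+9 = 70
Depot → S1 → S2 → S4 → S5 → S3 → Depot: 16+6+11+12+15+6 = 66
Depot → S1 → S2 → S5 → S3 → S4 → Depot: 16+6+19+15+13+19 = 88
Depot → S1 → S2 → S5 → S4 → S3 → Depot: 16+6+19+12+13+6 = 72
Depot → S1 → S3 → S2 → S4 → S5 → Depot: 16+10+4+11+12+9 = 62
Depot → S1 → S3 → S2 → S5 → S4 → Depot: 16+10+4+19+12+19 = 80
Depot → S1 → S3 → S4 → S2 → S5 → Depot: 16+10+13+11+19+9 = 78
Depot → S1 → S3 → S4 → S5 → S2 → Depot: 16+10+13+12+19+10 = 80
Depot → S1 → S3 → S5 → S2 → S4 → Depot: 16+10+15+19+11+19 = 90
Depot → S1 → S3 → S5 → S4 → S2 → Depot: 16+10+15+12+11+10 = 74
Depot → S1 → S4 → S2 → S3 → S5 → Depot: 16+9+11+4+15+9 = 64
Depot → S1 → S4 → S2 → S5 → S3 → Depot: 16+9+11+19+15+6 = 76
… (46 more)
Depot → S3 → S2 → S1 → S4 → S5 → Depot: 6+4+6+9+12+9 = 46  ← best
The minimum is 46.
One optimal route: Depot → S3 → S2 → S1 → S4 → S5 → Depot (or its reverse).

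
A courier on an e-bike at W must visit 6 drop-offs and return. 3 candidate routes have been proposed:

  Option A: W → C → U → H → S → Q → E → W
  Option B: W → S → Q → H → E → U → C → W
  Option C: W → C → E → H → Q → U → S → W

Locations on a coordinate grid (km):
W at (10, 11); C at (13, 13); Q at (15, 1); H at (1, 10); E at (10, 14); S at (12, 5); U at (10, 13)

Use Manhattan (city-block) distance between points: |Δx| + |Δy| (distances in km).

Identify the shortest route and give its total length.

Option A: 5 + 3 + 12 + 16 + 7 + 18 + 3 = 64
Option B: 8 + 7 + 23 + 13 + 1 + 3 + 5 = 60
Option C: 5 + 4 + 13 + 23 + 17 + 10 + 8 = 80

Shortest is Option B, total 60 km.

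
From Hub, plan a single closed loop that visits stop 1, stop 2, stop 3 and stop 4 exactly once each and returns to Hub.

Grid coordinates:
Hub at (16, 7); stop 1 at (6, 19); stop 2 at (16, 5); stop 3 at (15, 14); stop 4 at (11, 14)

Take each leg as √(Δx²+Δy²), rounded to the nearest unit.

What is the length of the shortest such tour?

There are 12 distinct closed tours to check (reversals are equivalent).
Hub→stop 1→stop 2→stop 3→stop 4→Hub: 16+17+9+4+9 = 55
Hub→stop 1→stop 2→stop 4→stop 3→Hub: 16+17+10+4+7 = 54
Hub→stop 1→stop 3→stop 2→stop 4→Hub: 16+10+9+10+9 = 54
Hub→stop 1→stop 3→stop 4→stop 2→Hub: 16+10+4+10+2 = 42
Hub→stop 1→stop 4→stop 2→stop 3→Hub: 16+7+10+9+7 = 49
Hub→stop 1→stop 4→stop 3→stop 2→Hub: 16+7+4+9+2 = 38
Hub→stop 2→stop 1→stop 3→stop 4→Hub: 2+17+10+4+9 = 42
Hub→stop 2→stop 1→stop 4→stop 3→Hub: 2+17+7+4+7 = 37
Hub→stop 2→stop 3→stop 1→stop 4→Hub: 2+9+10+7+9 = 37
Hub→stop 2→stop 4→stop 1→stop 3→Hub: 2+10+7+10+7 = 36
Hub→stop 3→stop 1→stop 2→stop 4→Hub: 7+10+17+10+9 = 53
Hub→stop 3→stop 2→stop 1→stop 4→Hub: 7+9+17+7+9 = 49
The minimum is 36.
One optimal route: Hub → stop 2 → stop 4 → stop 1 → stop 3 → Hub (or its reverse).

36 — the shortest possible round trip.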